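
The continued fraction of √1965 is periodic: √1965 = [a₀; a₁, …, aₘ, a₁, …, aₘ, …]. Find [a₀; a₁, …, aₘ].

[44; 3, 21, 1, 4, 1, 21, 3, 88]

a₀ = ⌊√1965⌋ = 44.
With m₀=0, d₀=1 and mₖ₊₁ = dₖaₖ − mₖ, dₖ₊₁ = (n − mₖ₊₁²)/dₖ, aₖ₊₁ = ⌊(a₀+mₖ₊₁)/dₖ₊₁⌋:
  k=1: m=44, d=29, a=3
  k=2: m=43, d=4, a=21
  k=3: m=41, d=71, a=1
  k=4: m=30, d=15, a=4
  k=5: m=30, d=71, a=1
  k=6: m=41, d=4, a=21
  k=7: m=43, d=29, a=3
  k=8: m=44, d=1, a=88
d=1 and a=2a₀=88 at k=8, so the next step gives (m, d) = (44, 29) again — its k=1 value — and the period has length 8.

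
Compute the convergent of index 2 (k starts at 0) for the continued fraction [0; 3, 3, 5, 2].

3/10

Using pₖ = aₖpₖ₋₁ + pₖ₋₂, qₖ = aₖqₖ₋₁ + qₖ₋₂ (with p₋₁=1, p₋₂=0, q₋₁=0, q₋₂=1):
  k=0: a=0, p=0, q=1
  k=1: a=3, p=1, q=3
  k=2: a=3, p=3, q=10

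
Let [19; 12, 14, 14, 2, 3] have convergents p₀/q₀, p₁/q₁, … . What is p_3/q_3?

Using pₖ = aₖpₖ₋₁ + pₖ₋₂, qₖ = aₖqₖ₋₁ + qₖ₋₂ (with p₋₁=1, p₋₂=0, q₋₁=0, q₋₂=1):
  k=0: a=19, p=19, q=1
  k=1: a=12, p=229, q=12
  k=2: a=14, p=3225, q=169
  k=3: a=14, p=45379, q=2378

45379/2378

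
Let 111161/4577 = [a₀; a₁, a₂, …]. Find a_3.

17

111161 = 24·4577 + 1313   →  a_0 = 24
4577 = 3·1313 + 638   →  a_1 = 3
1313 = 2·638 + 37   →  a_2 = 2
638 = 17·37 + 9   →  a_3 = 17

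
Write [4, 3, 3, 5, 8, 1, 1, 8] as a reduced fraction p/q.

Fold from the inside: start with 8/1.
  1 + 1/8 = 9/8
  1 + 8/9 = 17/9
  8 + 9/17 = 145/17
  5 + 17/145 = 742/145
  3 + 145/742 = 2371/742
  3 + 742/2371 = 7855/2371
  4 + 2371/7855 = 33791/7855

33791/7855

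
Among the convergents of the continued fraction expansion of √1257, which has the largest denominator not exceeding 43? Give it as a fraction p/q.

390/11

√1257 = [35; 2, 4, 1, 22, 1, 4, 2, 70, …] (period length 8).
Convergents:
  p_0/q_0 = 35/1
  p_1/q_1 = 71/2
  p_2/q_2 = 319/9
  p_3/q_3 = 390/11
  p_4/q_4 = 8899/251
q_3 = 11 ≤ 43 < 251 = q_4, so the answer is 390/11.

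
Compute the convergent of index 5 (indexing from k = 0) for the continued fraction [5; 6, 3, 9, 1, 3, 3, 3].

3946/765

Using pₖ = aₖpₖ₋₁ + pₖ₋₂, qₖ = aₖqₖ₋₁ + qₖ₋₂ (with p₋₁=1, p₋₂=0, q₋₁=0, q₋₂=1):
  k=0: a=5, p=5, q=1
  k=1: a=6, p=31, q=6
  k=2: a=3, p=98, q=19
  k=3: a=9, p=913, q=177
  k=4: a=1, p=1011, q=196
  k=5: a=3, p=3946, q=765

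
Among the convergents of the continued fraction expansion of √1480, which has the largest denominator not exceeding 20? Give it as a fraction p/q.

√1480 = [38; 2, 8, 19, 8, 2, 76, …] (period length 6).
Convergents:
  p_0/q_0 = 38/1
  p_1/q_1 = 77/2
  p_2/q_2 = 654/17
  p_3/q_3 = 12503/325
q_2 = 17 ≤ 20 < 325 = q_3, so the answer is 654/17.

654/17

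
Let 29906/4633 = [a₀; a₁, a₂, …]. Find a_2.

29906 = 6·4633 + 2108   →  a_0 = 6
4633 = 2·2108 + 417   →  a_1 = 2
2108 = 5·417 + 23   →  a_2 = 5

5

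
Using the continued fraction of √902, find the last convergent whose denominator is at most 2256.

54090/1801

√902 = [30; 30, 60, …] (period length 2).
Convergents:
  p_0/q_0 = 30/1
  p_1/q_1 = 901/30
  p_2/q_2 = 54090/1801
  p_3/q_3 = 1623601/54060
q_2 = 1801 ≤ 2256 < 54060 = q_3, so the answer is 54090/1801.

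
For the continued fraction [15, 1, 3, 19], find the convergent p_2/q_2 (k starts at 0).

63/4

Using pₖ = aₖpₖ₋₁ + pₖ₋₂, qₖ = aₖqₖ₋₁ + qₖ₋₂ (with p₋₁=1, p₋₂=0, q₋₁=0, q₋₂=1):
  k=0: a=15, p=15, q=1
  k=1: a=1, p=16, q=1
  k=2: a=3, p=63, q=4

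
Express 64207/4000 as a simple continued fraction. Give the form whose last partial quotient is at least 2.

64207 = 16·4000 + 207
4000 = 19·207 + 67
207 = 3·67 + 6
67 = 11·6 + 1
6 = 6·1 + 0  (stop)
So 64207/4000 = [16; 19, 3, 11, 6].

[16; 19, 3, 11, 6]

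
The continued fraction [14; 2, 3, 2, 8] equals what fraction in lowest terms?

Fold from the inside: start with 8/1.
  2 + 1/8 = 17/8
  3 + 8/17 = 59/17
  2 + 17/59 = 135/59
  14 + 59/135 = 1949/135

1949/135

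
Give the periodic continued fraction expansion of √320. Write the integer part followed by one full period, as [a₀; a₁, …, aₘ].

a₀ = ⌊√320⌋ = 17.
With m₀=0, d₀=1 and mₖ₊₁ = dₖaₖ − mₖ, dₖ₊₁ = (n − mₖ₊₁²)/dₖ, aₖ₊₁ = ⌊(a₀+mₖ₊₁)/dₖ₊₁⌋:
  k=1: m=17, d=31, a=1
  k=2: m=14, d=4, a=7
  k=3: m=14, d=31, a=1
  k=4: m=17, d=1, a=34
d=1 and a=2a₀=34 at k=4, so the next step gives (m, d) = (17, 31) again — its k=1 value — and the period has length 4.

[17; 1, 7, 1, 34]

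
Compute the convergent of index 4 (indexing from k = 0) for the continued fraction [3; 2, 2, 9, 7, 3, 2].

Using pₖ = aₖpₖ₋₁ + pₖ₋₂, qₖ = aₖqₖ₋₁ + qₖ₋₂ (with p₋₁=1, p₋₂=0, q₋₁=0, q₋₂=1):
  k=0: a=3, p=3, q=1
  k=1: a=2, p=7, q=2
  k=2: a=2, p=17, q=5
  k=3: a=9, p=160, q=47
  k=4: a=7, p=1137, q=334

1137/334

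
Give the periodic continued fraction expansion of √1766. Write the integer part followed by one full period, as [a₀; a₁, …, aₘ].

a₀ = ⌊√1766⌋ = 42.

[42; 42, 84]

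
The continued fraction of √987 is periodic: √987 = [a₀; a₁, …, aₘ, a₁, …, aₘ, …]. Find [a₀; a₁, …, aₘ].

a₀ = ⌊√987⌋ = 31.
With m₀=0, d₀=1 and mₖ₊₁ = dₖaₖ − mₖ, dₖ₊₁ = (n − mₖ₊₁²)/dₖ, aₖ₊₁ = ⌊(a₀+mₖ₊₁)/dₖ₊₁⌋:
  k=1: m=31, d=26, a=2
  k=2: m=21, d=21, a=2
  k=3: m=21, d=26, a=2
  k=4: m=31, d=1, a=62
d=1 and a=2a₀=62 at k=4, so the next step gives (m, d) = (31, 26) again — its k=1 value — and the period has length 4.

[31; 2, 2, 2, 62]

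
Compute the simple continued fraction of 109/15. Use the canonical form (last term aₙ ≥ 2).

[7; 3, 1, 3]

109 = 7×15 + 4
15 = 3×4 + 3
4 = 1×3 + 1
3 = 3×1 + 0  (stop)
So 109/15 = [7; 3, 1, 3].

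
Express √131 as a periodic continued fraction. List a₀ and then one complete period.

a₀ = ⌊√131⌋ = 11.
With m₀=0, d₀=1 and mₖ₊₁ = dₖaₖ − mₖ, dₖ₊₁ = (n − mₖ₊₁²)/dₖ, aₖ₊₁ = ⌊(a₀+mₖ₊₁)/dₖ₊₁⌋:
  k=1: m=11, d=10, a=2
  k=2: m=9, d=5, a=4
  k=3: m=11, d=2, a=11
  k=4: m=11, d=5, a=4
  k=5: m=9, d=10, a=2
  k=6: m=11, d=1, a=22
d=1 and a=2a₀=22 at k=6, so the next step gives (m, d) = (11, 10) again — its k=1 value — and the period has length 6.

[11; 2, 4, 11, 4, 2, 22]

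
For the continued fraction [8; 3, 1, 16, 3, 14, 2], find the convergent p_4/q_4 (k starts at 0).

1692/205

Using pₖ = aₖpₖ₋₁ + pₖ₋₂, qₖ = aₖqₖ₋₁ + qₖ₋₂ (with p₋₁=1, p₋₂=0, q₋₁=0, q₋₂=1):
  k=0: a=8, p=8, q=1
  k=1: a=3, p=25, q=3
  k=2: a=1, p=33, q=4
  k=3: a=16, p=553, q=67
  k=4: a=3, p=1692, q=205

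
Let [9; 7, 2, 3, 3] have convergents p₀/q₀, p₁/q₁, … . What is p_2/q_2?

137/15

Using pₖ = aₖpₖ₋₁ + pₖ₋₂, qₖ = aₖqₖ₋₁ + qₖ₋₂ (with p₋₁=1, p₋₂=0, q₋₁=0, q₋₂=1):
  k=0: a=9, p=9, q=1
  k=1: a=7, p=64, q=7
  k=2: a=2, p=137, q=15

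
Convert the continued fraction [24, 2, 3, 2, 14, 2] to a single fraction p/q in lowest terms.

Fold from the inside: start with 2/1.
  14 + 1/2 = 29/2
  2 + 2/29 = 60/29
  3 + 29/60 = 209/60
  2 + 60/209 = 478/209
  24 + 209/478 = 11681/478

11681/478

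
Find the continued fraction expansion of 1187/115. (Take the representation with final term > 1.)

[10; 3, 9, 4]

1187 = 10·115 + 37
115 = 3·37 + 4
37 = 9·4 + 1
4 = 4·1 + 0  (stop)
So 1187/115 = [10; 3, 9, 4].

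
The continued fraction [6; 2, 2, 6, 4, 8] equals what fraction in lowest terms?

7021/1096

Using pₖ = aₖpₖ₋₁ + pₖ₋₂ and qₖ = aₖqₖ₋₁ + qₖ₋₂:
  k=0: a=6, p=6, q=1
  k=1: a=2, p=13, q=2
  k=2: a=2, p=32, q=5
  k=3: a=6, p=205, q=32
  k=4: a=4, p=852, q=133
  k=5: a=8, p=7021, q=1096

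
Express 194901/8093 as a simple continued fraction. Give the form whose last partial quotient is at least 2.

[24; 12, 10, 3, 2, 2, 1, 2]

194901 = 24*8093 + 669
8093 = 12*669 + 65
669 = 10*65 + 19
65 = 3*19 + 8
19 = 2*8 + 3
8 = 2*3 + 2
3 = 1*2 + 1
2 = 2*1 + 0  (stop)
So 194901/8093 = [24; 12, 10, 3, 2, 2, 1, 2].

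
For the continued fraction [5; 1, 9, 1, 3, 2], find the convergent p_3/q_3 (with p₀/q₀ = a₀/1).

65/11

Using pₖ = aₖpₖ₋₁ + pₖ₋₂, qₖ = aₖqₖ₋₁ + qₖ₋₂ (with p₋₁=1, p₋₂=0, q₋₁=0, q₋₂=1):
  k=0: a=5, p=5, q=1
  k=1: a=1, p=6, q=1
  k=2: a=9, p=59, q=10
  k=3: a=1, p=65, q=11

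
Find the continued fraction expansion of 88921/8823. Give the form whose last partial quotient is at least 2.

[10; 12, 1, 3, 3, 7, 3, 2]

88921 = 10*8823 + 691
8823 = 12*691 + 531
691 = 1*531 + 160
531 = 3*160 + 51
160 = 3*51 + 7
51 = 7*7 + 2
7 = 3*2 + 1
2 = 2*1 + 0  (stop)
So 88921/8823 = [10; 12, 1, 3, 3, 7, 3, 2].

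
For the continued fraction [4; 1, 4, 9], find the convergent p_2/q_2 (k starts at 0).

Using pₖ = aₖpₖ₋₁ + pₖ₋₂, qₖ = aₖqₖ₋₁ + qₖ₋₂ (with p₋₁=1, p₋₂=0, q₋₁=0, q₋₂=1):
  k=0: a=4, p=4, q=1
  k=1: a=1, p=5, q=1
  k=2: a=4, p=24, q=5

24/5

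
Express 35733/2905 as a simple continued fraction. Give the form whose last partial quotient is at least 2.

35733 = 12×2905 + 873
2905 = 3×873 + 286
873 = 3×286 + 15
286 = 19×15 + 1
15 = 15×1 + 0  (stop)
So 35733/2905 = [12; 3, 3, 19, 15].

[12; 3, 3, 19, 15]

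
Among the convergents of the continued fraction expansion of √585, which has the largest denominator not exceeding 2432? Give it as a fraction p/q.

√585 = [24; 5, 2, 1, 4, 1, 2, 5, 48, …] (period length 8).
Convergents:
  p_0/q_0 = 24/1
  p_1/q_1 = 121/5
  p_2/q_2 = 266/11
  p_3/q_3 = 387/16
  p_4/q_4 = 1814/75
  p_5/q_5 = 2201/91
  p_6/q_6 = 6216/257
  p_7/q_7 = 33281/1376
  p_8/q_8 = 1603704/66305
q_7 = 1376 ≤ 2432 < 66305 = q_8, so the answer is 33281/1376.

33281/1376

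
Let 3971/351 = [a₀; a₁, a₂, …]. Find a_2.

5

3971 = 11·351 + 110   →  a_0 = 11
351 = 3·110 + 21   →  a_1 = 3
110 = 5·21 + 5   →  a_2 = 5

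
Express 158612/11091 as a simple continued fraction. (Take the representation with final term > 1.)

[14; 3, 3, 10, 15, 3, 2]

158612 = 14×11091 + 3338
11091 = 3×3338 + 1077
3338 = 3×1077 + 107
1077 = 10×107 + 7
107 = 15×7 + 2
7 = 3×2 + 1
2 = 2×1 + 0  (stop)
So 158612/11091 = [14; 3, 3, 10, 15, 3, 2].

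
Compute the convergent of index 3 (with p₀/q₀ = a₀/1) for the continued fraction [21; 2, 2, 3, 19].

364/17

Using pₖ = aₖpₖ₋₁ + pₖ₋₂, qₖ = aₖqₖ₋₁ + qₖ₋₂ (with p₋₁=1, p₋₂=0, q₋₁=0, q₋₂=1):
  k=0: a=21, p=21, q=1
  k=1: a=2, p=43, q=2
  k=2: a=2, p=107, q=5
  k=3: a=3, p=364, q=17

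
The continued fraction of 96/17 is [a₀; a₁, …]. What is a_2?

1

96 = 5·17 + 11   →  a_0 = 5
17 = 1·11 + 6   →  a_1 = 1
11 = 1·6 + 5   →  a_2 = 1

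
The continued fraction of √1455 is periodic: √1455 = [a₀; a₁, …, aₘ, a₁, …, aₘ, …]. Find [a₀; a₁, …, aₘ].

[38; 6, 1, 11, 1, 6, 76]

a₀ = ⌊√1455⌋ = 38.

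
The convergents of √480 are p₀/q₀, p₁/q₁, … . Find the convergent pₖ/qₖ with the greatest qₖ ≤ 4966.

√480 = [21; 1, 9, 1, 42, …] (period length 4).
Convergents:
  p_0/q_0 = 21/1
  p_1/q_1 = 22/1
  p_2/q_2 = 219/10
  p_3/q_3 = 241/11
  p_4/q_4 = 10341/472
  p_5/q_5 = 10582/483
  p_6/q_6 = 105579/4819
  p_7/q_7 = 116161/5302
q_6 = 4819 ≤ 4966 < 5302 = q_7, so the answer is 105579/4819.

105579/4819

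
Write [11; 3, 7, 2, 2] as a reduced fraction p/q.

1313/116

Using pₖ = aₖpₖ₋₁ + pₖ₋₂ and qₖ = aₖqₖ₋₁ + qₖ₋₂:
  k=0: a=11, p=11, q=1
  k=1: a=3, p=34, q=3
  k=2: a=7, p=249, q=22
  k=3: a=2, p=532, q=47
  k=4: a=2, p=1313, q=116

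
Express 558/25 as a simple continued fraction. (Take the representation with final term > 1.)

[22; 3, 8]

558 = 22·25 + 8
25 = 3·8 + 1
8 = 8·1 + 0  (stop)
So 558/25 = [22; 3, 8].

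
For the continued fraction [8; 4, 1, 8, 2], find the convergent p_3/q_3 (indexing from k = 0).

Using pₖ = aₖpₖ₋₁ + pₖ₋₂, qₖ = aₖqₖ₋₁ + qₖ₋₂ (with p₋₁=1, p₋₂=0, q₋₁=0, q₋₂=1):
  k=0: a=8, p=8, q=1
  k=1: a=4, p=33, q=4
  k=2: a=1, p=41, q=5
  k=3: a=8, p=361, q=44

361/44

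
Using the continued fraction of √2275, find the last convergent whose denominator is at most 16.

477/10

√2275 = [47; 1, 2, 3, 2, 1, 94, …] (period length 6).
Convergents:
  p_0/q_0 = 47/1
  p_1/q_1 = 48/1
  p_2/q_2 = 143/3
  p_3/q_3 = 477/10
  p_4/q_4 = 1097/23
q_3 = 10 ≤ 16 < 23 = q_4, so the answer is 477/10.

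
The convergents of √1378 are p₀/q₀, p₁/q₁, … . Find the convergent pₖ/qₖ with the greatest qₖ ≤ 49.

√1378 = [37; 8, 4, 4, 8, 74, …] (period length 5).
Convergents:
  p_0/q_0 = 37/1
  p_1/q_1 = 297/8
  p_2/q_2 = 1225/33
  p_3/q_3 = 5197/140
q_2 = 33 ≤ 49 < 140 = q_3, so the answer is 1225/33.

1225/33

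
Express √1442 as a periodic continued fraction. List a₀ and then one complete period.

[37; 1, 36, 1, 74]

a₀ = ⌊√1442⌋ = 37.
With m₀=0, d₀=1 and mₖ₊₁ = dₖaₖ − mₖ, dₖ₊₁ = (n − mₖ₊₁²)/dₖ, aₖ₊₁ = ⌊(a₀+mₖ₊₁)/dₖ₊₁⌋:
  k=1: m=37, d=73, a=1
  k=2: m=36, d=2, a=36
  k=3: m=36, d=73, a=1
  k=4: m=37, d=1, a=74
d=1 and a=2a₀=74 at k=4, so the next step gives (m, d) = (37, 73) again — its k=1 value — and the period has length 4.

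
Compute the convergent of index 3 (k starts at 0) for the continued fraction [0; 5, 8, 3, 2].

25/128

Using pₖ = aₖpₖ₋₁ + pₖ₋₂, qₖ = aₖqₖ₋₁ + qₖ₋₂ (with p₋₁=1, p₋₂=0, q₋₁=0, q₋₂=1):
  k=0: a=0, p=0, q=1
  k=1: a=5, p=1, q=5
  k=2: a=8, p=8, q=41
  k=3: a=3, p=25, q=128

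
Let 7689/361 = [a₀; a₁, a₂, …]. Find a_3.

1

7689 = 21·361 + 108   →  a_0 = 21
361 = 3·108 + 37   →  a_1 = 3
108 = 2·37 + 34   →  a_2 = 2
37 = 1·34 + 3   →  a_3 = 1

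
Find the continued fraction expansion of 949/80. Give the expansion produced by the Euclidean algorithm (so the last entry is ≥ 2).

949 = 11×80 + 69
80 = 1×69 + 11
69 = 6×11 + 3
11 = 3×3 + 2
3 = 1×2 + 1
2 = 2×1 + 0  (stop)
So 949/80 = [11; 1, 6, 3, 1, 2].

[11; 1, 6, 3, 1, 2]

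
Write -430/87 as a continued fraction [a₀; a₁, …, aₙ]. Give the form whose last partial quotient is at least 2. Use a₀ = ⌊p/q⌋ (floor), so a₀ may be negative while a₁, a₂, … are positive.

[-5; 17, 2, 2]

-430 = -5×87 + 5
87 = 17×5 + 2
5 = 2×2 + 1
2 = 2×1 + 0  (stop)
So -430/87 = [-5; 17, 2, 2].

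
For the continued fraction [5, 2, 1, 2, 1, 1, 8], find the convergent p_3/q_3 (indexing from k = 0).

Using pₖ = aₖpₖ₋₁ + pₖ₋₂, qₖ = aₖqₖ₋₁ + qₖ₋₂ (with p₋₁=1, p₋₂=0, q₋₁=0, q₋₂=1):
  k=0: a=5, p=5, q=1
  k=1: a=2, p=11, q=2
  k=2: a=1, p=16, q=3
  k=3: a=2, p=43, q=8

43/8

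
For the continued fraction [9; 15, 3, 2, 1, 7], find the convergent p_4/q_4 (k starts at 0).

1387/153

Using pₖ = aₖpₖ₋₁ + pₖ₋₂, qₖ = aₖqₖ₋₁ + qₖ₋₂ (with p₋₁=1, p₋₂=0, q₋₁=0, q₋₂=1):
  k=0: a=9, p=9, q=1
  k=1: a=15, p=136, q=15
  k=2: a=3, p=417, q=46
  k=3: a=2, p=970, q=107
  k=4: a=1, p=1387, q=153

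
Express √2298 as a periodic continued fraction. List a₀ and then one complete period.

a₀ = ⌊√2298⌋ = 47.

[47; 1, 14, 1, 94]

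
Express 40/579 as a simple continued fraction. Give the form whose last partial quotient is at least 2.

40 = 0×579 + 40
579 = 14×40 + 19
40 = 2×19 + 2
19 = 9×2 + 1
2 = 2×1 + 0  (stop)
So 40/579 = [0; 14, 2, 9, 2].

[0; 14, 2, 9, 2]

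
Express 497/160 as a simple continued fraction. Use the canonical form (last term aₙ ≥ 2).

497 = 3*160 + 17
160 = 9*17 + 7
17 = 2*7 + 3
7 = 2*3 + 1
3 = 3*1 + 0  (stop)
So 497/160 = [3; 9, 2, 2, 3].

[3; 9, 2, 2, 3]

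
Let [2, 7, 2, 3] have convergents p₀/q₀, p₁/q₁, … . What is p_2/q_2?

Using pₖ = aₖpₖ₋₁ + pₖ₋₂, qₖ = aₖqₖ₋₁ + qₖ₋₂ (with p₋₁=1, p₋₂=0, q₋₁=0, q₋₂=1):
  k=0: a=2, p=2, q=1
  k=1: a=7, p=15, q=7
  k=2: a=2, p=32, q=15

32/15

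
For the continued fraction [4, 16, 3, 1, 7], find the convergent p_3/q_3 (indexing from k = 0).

264/65

Using pₖ = aₖpₖ₋₁ + pₖ₋₂, qₖ = aₖqₖ₋₁ + qₖ₋₂ (with p₋₁=1, p₋₂=0, q₋₁=0, q₋₂=1):
  k=0: a=4, p=4, q=1
  k=1: a=16, p=65, q=16
  k=2: a=3, p=199, q=49
  k=3: a=1, p=264, q=65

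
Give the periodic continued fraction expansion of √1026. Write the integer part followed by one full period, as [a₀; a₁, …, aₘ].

a₀ = ⌊√1026⌋ = 32.
With m₀=0, d₀=1 and mₖ₊₁ = dₖaₖ − mₖ, dₖ₊₁ = (n − mₖ₊₁²)/dₖ, aₖ₊₁ = ⌊(a₀+mₖ₊₁)/dₖ₊₁⌋:
  k=1: m=32, d=2, a=32
  k=2: m=32, d=1, a=64
d=1 and a=2a₀=64 at k=2, so the next step gives (m, d) = (32, 2) again — its k=1 value — and the period has length 2.

[32; 32, 64]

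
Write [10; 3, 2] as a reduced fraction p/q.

Fold from the inside: start with 2/1.
  3 + 1/2 = 7/2
  10 + 2/7 = 72/7

72/7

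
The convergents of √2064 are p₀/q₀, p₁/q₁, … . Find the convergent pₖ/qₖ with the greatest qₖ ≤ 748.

16855/371

√2064 = [45; 2, 3, 7, 3, 2, 90, …] (period length 6).
Convergents:
  p_0/q_0 = 45/1
  p_1/q_1 = 91/2
  p_2/q_2 = 318/7
  p_3/q_3 = 2317/51
  p_4/q_4 = 7269/160
  p_5/q_5 = 16855/371
  p_6/q_6 = 1524219/33550
q_5 = 371 ≤ 748 < 33550 = q_6, so the answer is 16855/371.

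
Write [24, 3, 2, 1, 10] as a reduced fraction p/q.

2600/107

Fold from the inside: start with 10/1.
  1 + 1/10 = 11/10
  2 + 10/11 = 32/11
  3 + 11/32 = 107/32
  24 + 32/107 = 2600/107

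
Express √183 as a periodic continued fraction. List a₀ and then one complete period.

[13; 1, 1, 8, 1, 1, 26]

a₀ = ⌊√183⌋ = 13.
With m₀=0, d₀=1 and mₖ₊₁ = dₖaₖ − mₖ, dₖ₊₁ = (n − mₖ₊₁²)/dₖ, aₖ₊₁ = ⌊(a₀+mₖ₊₁)/dₖ₊₁⌋:
  k=1: m=13, d=14, a=1
  k=2: m=1, d=13, a=1
  k=3: m=12, d=3, a=8
  k=4: m=12, d=13, a=1
  k=5: m=1, d=14, a=1
  k=6: m=13, d=1, a=26
d=1 and a=2a₀=26 at k=6, so the next step gives (m, d) = (13, 14) again — its k=1 value — and the period has length 6.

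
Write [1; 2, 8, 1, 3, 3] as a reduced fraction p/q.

355/241

Fold from the inside: start with 3/1.
  3 + 1/3 = 10/3
  1 + 3/10 = 13/10
  8 + 10/13 = 114/13
  2 + 13/114 = 241/114
  1 + 114/241 = 355/241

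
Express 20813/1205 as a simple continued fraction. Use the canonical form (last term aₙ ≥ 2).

20813 = 17·1205 + 328
1205 = 3·328 + 221
328 = 1·221 + 107
221 = 2·107 + 7
107 = 15·7 + 2
7 = 3·2 + 1
2 = 2·1 + 0  (stop)
So 20813/1205 = [17; 3, 1, 2, 15, 3, 2].

[17; 3, 1, 2, 15, 3, 2]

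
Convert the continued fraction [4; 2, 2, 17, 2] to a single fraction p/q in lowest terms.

788/179

Fold from the inside: start with 2/1.
  17 + 1/2 = 35/2
  2 + 2/35 = 72/35
  2 + 35/72 = 179/72
  4 + 72/179 = 788/179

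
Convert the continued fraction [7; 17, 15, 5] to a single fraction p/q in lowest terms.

Fold from the inside: start with 5/1.
  15 + 1/5 = 76/5
  17 + 5/76 = 1297/76
  7 + 76/1297 = 9155/1297

9155/1297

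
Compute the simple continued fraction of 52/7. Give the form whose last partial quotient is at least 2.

[7; 2, 3]

52 = 7*7 + 3
7 = 2*3 + 1
3 = 3*1 + 0  (stop)
So 52/7 = [7; 2, 3].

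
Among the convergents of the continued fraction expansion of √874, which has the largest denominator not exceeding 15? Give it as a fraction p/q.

207/7

√874 = [29; 1, 1, 3, 2, 3, 1, 1, 58, …] (period length 8).
Convergents:
  p_0/q_0 = 29/1
  p_1/q_1 = 30/1
  p_2/q_2 = 59/2
  p_3/q_3 = 207/7
  p_4/q_4 = 473/16
q_3 = 7 ≤ 15 < 16 = q_4, so the answer is 207/7.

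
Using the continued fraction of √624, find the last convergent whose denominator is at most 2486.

√624 = [24; 1, 48, …] (period length 2).
Convergents:
  p_0/q_0 = 24/1
  p_1/q_1 = 25/1
  p_2/q_2 = 1224/49
  p_3/q_3 = 1249/50
  p_4/q_4 = 61176/2449
  p_5/q_5 = 62425/2499
q_4 = 2449 ≤ 2486 < 2499 = q_5, so the answer is 61176/2449.

61176/2449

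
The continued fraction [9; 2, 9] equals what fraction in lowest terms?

Fold from the inside: start with 9/1.
  2 + 1/9 = 19/9
  9 + 9/19 = 180/19

180/19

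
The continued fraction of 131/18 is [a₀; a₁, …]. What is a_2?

1

131 = 7·18 + 5   →  a_0 = 7
18 = 3·5 + 3   →  a_1 = 3
5 = 1·3 + 2   →  a_2 = 1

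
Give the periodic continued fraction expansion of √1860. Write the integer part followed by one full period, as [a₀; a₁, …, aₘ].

[43; 7, 1, 4, 1, 7, 86]

a₀ = ⌊√1860⌋ = 43.
With m₀=0, d₀=1 and mₖ₊₁ = dₖaₖ − mₖ, dₖ₊₁ = (n − mₖ₊₁²)/dₖ, aₖ₊₁ = ⌊(a₀+mₖ₊₁)/dₖ₊₁⌋:
  k=1: m=43, d=11, a=7
  k=2: m=34, d=64, a=1
  k=3: m=30, d=15, a=4
  k=4: m=30, d=64, a=1
  k=5: m=34, d=11, a=7
  k=6: m=43, d=1, a=86
d=1 and a=2a₀=86 at k=6, so the next step gives (m, d) = (43, 11) again — its k=1 value — and the period has length 6.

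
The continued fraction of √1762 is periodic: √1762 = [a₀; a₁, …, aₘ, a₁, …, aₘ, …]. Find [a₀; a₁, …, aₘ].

a₀ = ⌊√1762⌋ = 41.
With m₀=0, d₀=1 and mₖ₊₁ = dₖaₖ − mₖ, dₖ₊₁ = (n − mₖ₊₁²)/dₖ, aₖ₊₁ = ⌊(a₀+mₖ₊₁)/dₖ₊₁⌋:
  k=1: m=41, d=81, a=1
  k=2: m=40, d=2, a=40
  k=3: m=40, d=81, a=1
  k=4: m=41, d=1, a=82
d=1 and a=2a₀=82 at k=4, so the next step gives (m, d) = (41, 81) again — its k=1 value — and the period has length 4.

[41; 1, 40, 1, 82]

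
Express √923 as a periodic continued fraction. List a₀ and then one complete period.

a₀ = ⌊√923⌋ = 30.

[30; 2, 1, 1, 1, 2, 60]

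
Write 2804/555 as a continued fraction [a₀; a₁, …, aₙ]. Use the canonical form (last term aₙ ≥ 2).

[5; 19, 7, 4]

2804 = 5·555 + 29
555 = 19·29 + 4
29 = 7·4 + 1
4 = 4·1 + 0  (stop)
So 2804/555 = [5; 19, 7, 4].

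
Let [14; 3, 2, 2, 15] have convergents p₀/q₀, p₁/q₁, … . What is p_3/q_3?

Using pₖ = aₖpₖ₋₁ + pₖ₋₂, qₖ = aₖqₖ₋₁ + qₖ₋₂ (with p₋₁=1, p₋₂=0, q₋₁=0, q₋₂=1):
  k=0: a=14, p=14, q=1
  k=1: a=3, p=43, q=3
  k=2: a=2, p=100, q=7
  k=3: a=2, p=243, q=17

243/17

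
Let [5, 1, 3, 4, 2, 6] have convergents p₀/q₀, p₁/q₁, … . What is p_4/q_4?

219/38

Using pₖ = aₖpₖ₋₁ + pₖ₋₂, qₖ = aₖqₖ₋₁ + qₖ₋₂ (with p₋₁=1, p₋₂=0, q₋₁=0, q₋₂=1):
  k=0: a=5, p=5, q=1
  k=1: a=1, p=6, q=1
  k=2: a=3, p=23, q=4
  k=3: a=4, p=98, q=17
  k=4: a=2, p=219, q=38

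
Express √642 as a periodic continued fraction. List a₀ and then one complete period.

[25; 2, 1, 24, 1, 2, 50]

a₀ = ⌊√642⌋ = 25.
With m₀=0, d₀=1 and mₖ₊₁ = dₖaₖ − mₖ, dₖ₊₁ = (n − mₖ₊₁²)/dₖ, aₖ₊₁ = ⌊(a₀+mₖ₊₁)/dₖ₊₁⌋:
  k=1: m=25, d=17, a=2
  k=2: m=9, d=33, a=1
  k=3: m=24, d=2, a=24
  k=4: m=24, d=33, a=1
  k=5: m=9, d=17, a=2
  k=6: m=25, d=1, a=50
d=1 and a=2a₀=50 at k=6, so the next step gives (m, d) = (25, 17) again — its k=1 value — and the period has length 6.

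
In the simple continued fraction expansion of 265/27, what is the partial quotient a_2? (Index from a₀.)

4

265 = 9·27 + 22   →  a_0 = 9
27 = 1·22 + 5   →  a_1 = 1
22 = 4·5 + 2   →  a_2 = 4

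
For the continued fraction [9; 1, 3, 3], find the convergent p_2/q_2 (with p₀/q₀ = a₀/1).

Using pₖ = aₖpₖ₋₁ + pₖ₋₂, qₖ = aₖqₖ₋₁ + qₖ₋₂ (with p₋₁=1, p₋₂=0, q₋₁=0, q₋₂=1):
  k=0: a=9, p=9, q=1
  k=1: a=1, p=10, q=1
  k=2: a=3, p=39, q=4

39/4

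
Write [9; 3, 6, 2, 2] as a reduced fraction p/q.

Fold from the inside: start with 2/1.
  2 + 1/2 = 5/2
  6 + 2/5 = 32/5
  3 + 5/32 = 101/32
  9 + 32/101 = 941/101

941/101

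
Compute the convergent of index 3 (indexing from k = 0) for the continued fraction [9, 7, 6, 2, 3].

Using pₖ = aₖpₖ₋₁ + pₖ₋₂, qₖ = aₖqₖ₋₁ + qₖ₋₂ (with p₋₁=1, p₋₂=0, q₋₁=0, q₋₂=1):
  k=0: a=9, p=9, q=1
  k=1: a=7, p=64, q=7
  k=2: a=6, p=393, q=43
  k=3: a=2, p=850, q=93

850/93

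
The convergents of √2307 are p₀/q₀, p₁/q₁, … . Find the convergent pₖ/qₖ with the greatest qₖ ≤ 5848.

√2307 = [48; 32, 96, …] (period length 2).
Convergents:
  p_0/q_0 = 48/1
  p_1/q_1 = 1537/32
  p_2/q_2 = 147600/3073
  p_3/q_3 = 4724737/98368
q_2 = 3073 ≤ 5848 < 98368 = q_3, so the answer is 147600/3073.

147600/3073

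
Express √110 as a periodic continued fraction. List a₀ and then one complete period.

a₀ = ⌊√110⌋ = 10.
With m₀=0, d₀=1 and mₖ₊₁ = dₖaₖ − mₖ, dₖ₊₁ = (n − mₖ₊₁²)/dₖ, aₖ₊₁ = ⌊(a₀+mₖ₊₁)/dₖ₊₁⌋:
  k=1: m=10, d=10, a=2
  k=2: m=10, d=1, a=20
d=1 and a=2a₀=20 at k=2, so the next step gives (m, d) = (10, 10) again — its k=1 value — and the period has length 2.

[10; 2, 20]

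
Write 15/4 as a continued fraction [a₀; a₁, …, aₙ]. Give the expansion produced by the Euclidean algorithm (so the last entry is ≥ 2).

[3; 1, 3]

15 = 3*4 + 3
4 = 1*3 + 1
3 = 3*1 + 0  (stop)
So 15/4 = [3; 1, 3].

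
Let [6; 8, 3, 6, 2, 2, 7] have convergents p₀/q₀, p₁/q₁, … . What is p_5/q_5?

5141/840

Using pₖ = aₖpₖ₋₁ + pₖ₋₂, qₖ = aₖqₖ₋₁ + qₖ₋₂ (with p₋₁=1, p₋₂=0, q₋₁=0, q₋₂=1):
  k=0: a=6, p=6, q=1
  k=1: a=8, p=49, q=8
  k=2: a=3, p=153, q=25
  k=3: a=6, p=967, q=158
  k=4: a=2, p=2087, q=341
  k=5: a=2, p=5141, q=840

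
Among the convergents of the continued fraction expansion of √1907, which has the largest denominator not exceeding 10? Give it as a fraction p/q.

131/3

√1907 = [43; 1, 2, 43, 2, 1, 86, …] (period length 6).
Convergents:
  p_0/q_0 = 43/1
  p_1/q_1 = 44/1
  p_2/q_2 = 131/3
  p_3/q_3 = 5677/130
q_2 = 3 ≤ 10 < 130 = q_3, so the answer is 131/3.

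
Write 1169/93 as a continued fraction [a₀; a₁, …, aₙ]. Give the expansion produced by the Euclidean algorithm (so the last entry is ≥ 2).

[12; 1, 1, 3, 13]

1169 = 12*93 + 53
93 = 1*53 + 40
53 = 1*40 + 13
40 = 3*13 + 1
13 = 13*1 + 0  (stop)
So 1169/93 = [12; 1, 1, 3, 13].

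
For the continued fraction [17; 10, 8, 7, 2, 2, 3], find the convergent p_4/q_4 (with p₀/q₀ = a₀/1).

Using pₖ = aₖpₖ₋₁ + pₖ₋₂, qₖ = aₖqₖ₋₁ + qₖ₋₂ (with p₋₁=1, p₋₂=0, q₋₁=0, q₋₂=1):
  k=0: a=17, p=17, q=1
  k=1: a=10, p=171, q=10
  k=2: a=8, p=1385, q=81
  k=3: a=7, p=9866, q=577
  k=4: a=2, p=21117, q=1235

21117/1235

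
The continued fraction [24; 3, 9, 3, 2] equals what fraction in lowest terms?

Using pₖ = aₖpₖ₋₁ + pₖ₋₂ and qₖ = aₖqₖ₋₁ + qₖ₋₂:
  k=0: a=24, p=24, q=1
  k=1: a=3, p=73, q=3
  k=2: a=9, p=681, q=28
  k=3: a=3, p=2116, q=87
  k=4: a=2, p=4913, q=202

4913/202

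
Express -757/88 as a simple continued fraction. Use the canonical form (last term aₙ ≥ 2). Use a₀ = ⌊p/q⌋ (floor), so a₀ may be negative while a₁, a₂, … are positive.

-757 = -9×88 + 35
88 = 2×35 + 18
35 = 1×18 + 17
18 = 1×17 + 1
17 = 17×1 + 0  (stop)
So -757/88 = [-9; 2, 1, 1, 17].

[-9; 2, 1, 1, 17]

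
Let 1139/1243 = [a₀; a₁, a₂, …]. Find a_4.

1139 = 0·1243 + 1139   →  a_0 = 0
1243 = 1·1139 + 104   →  a_1 = 1
1139 = 10·104 + 99   →  a_2 = 10
104 = 1·99 + 5   →  a_3 = 1
99 = 19·5 + 4   →  a_4 = 19

19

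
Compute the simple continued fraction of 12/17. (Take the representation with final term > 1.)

[0; 1, 2, 2, 2]

12 = 0×17 + 12
17 = 1×12 + 5
12 = 2×5 + 2
5 = 2×2 + 1
2 = 2×1 + 0  (stop)
So 12/17 = [0; 1, 2, 2, 2].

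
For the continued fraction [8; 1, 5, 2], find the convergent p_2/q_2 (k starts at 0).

Using pₖ = aₖpₖ₋₁ + pₖ₋₂, qₖ = aₖqₖ₋₁ + qₖ₋₂ (with p₋₁=1, p₋₂=0, q₋₁=0, q₋₂=1):
  k=0: a=8, p=8, q=1
  k=1: a=1, p=9, q=1
  k=2: a=5, p=53, q=6

53/6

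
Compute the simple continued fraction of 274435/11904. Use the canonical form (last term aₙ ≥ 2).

[23; 18, 1, 1, 18, 2, 2, 3]

274435 = 23*11904 + 643
11904 = 18*643 + 330
643 = 1*330 + 313
330 = 1*313 + 17
313 = 18*17 + 7
17 = 2*7 + 3
7 = 2*3 + 1
3 = 3*1 + 0  (stop)
So 274435/11904 = [23; 18, 1, 1, 18, 2, 2, 3].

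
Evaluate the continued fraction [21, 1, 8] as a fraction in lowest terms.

197/9

Fold from the inside: start with 8/1.
  1 + 1/8 = 9/8
  21 + 8/9 = 197/9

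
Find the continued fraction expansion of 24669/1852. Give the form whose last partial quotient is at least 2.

[13; 3, 8, 8, 9]

24669 = 13·1852 + 593
1852 = 3·593 + 73
593 = 8·73 + 9
73 = 8·9 + 1
9 = 9·1 + 0  (stop)
So 24669/1852 = [13; 3, 8, 8, 9].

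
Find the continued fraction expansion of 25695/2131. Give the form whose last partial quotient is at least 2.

[12; 17, 3, 13, 3]

25695 = 12×2131 + 123
2131 = 17×123 + 40
123 = 3×40 + 3
40 = 13×3 + 1
3 = 3×1 + 0  (stop)
So 25695/2131 = [12; 17, 3, 13, 3].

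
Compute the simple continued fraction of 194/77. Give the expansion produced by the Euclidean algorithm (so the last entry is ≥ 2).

[2; 1, 1, 12, 3]

194 = 2·77 + 40
77 = 1·40 + 37
40 = 1·37 + 3
37 = 12·3 + 1
3 = 3·1 + 0  (stop)
So 194/77 = [2; 1, 1, 12, 3].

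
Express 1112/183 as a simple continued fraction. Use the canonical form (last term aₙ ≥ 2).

[6; 13, 14]

1112 = 6×183 + 14
183 = 13×14 + 1
14 = 14×1 + 0  (stop)
So 1112/183 = [6; 13, 14].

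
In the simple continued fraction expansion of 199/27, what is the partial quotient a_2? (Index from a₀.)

1

199 = 7·27 + 10   →  a_0 = 7
27 = 2·10 + 7   →  a_1 = 2
10 = 1·7 + 3   →  a_2 = 1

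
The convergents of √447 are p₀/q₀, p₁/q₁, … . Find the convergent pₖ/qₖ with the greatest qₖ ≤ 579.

6237/295

√447 = [21; 7, 42, …] (period length 2).
Convergents:
  p_0/q_0 = 21/1
  p_1/q_1 = 148/7
  p_2/q_2 = 6237/295
  p_3/q_3 = 43807/2072
q_2 = 295 ≤ 579 < 2072 = q_3, so the answer is 6237/295.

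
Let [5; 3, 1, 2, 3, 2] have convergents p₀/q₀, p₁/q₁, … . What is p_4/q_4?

Using pₖ = aₖpₖ₋₁ + pₖ₋₂, qₖ = aₖqₖ₋₁ + qₖ₋₂ (with p₋₁=1, p₋₂=0, q₋₁=0, q₋₂=1):
  k=0: a=5, p=5, q=1
  k=1: a=3, p=16, q=3
  k=2: a=1, p=21, q=4
  k=3: a=2, p=58, q=11
  k=4: a=3, p=195, q=37

195/37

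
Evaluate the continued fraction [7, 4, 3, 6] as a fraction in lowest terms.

Fold from the inside: start with 6/1.
  3 + 1/6 = 19/6
  4 + 6/19 = 82/19
  7 + 19/82 = 593/82

593/82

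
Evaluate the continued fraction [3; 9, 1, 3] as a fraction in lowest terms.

Fold from the inside: start with 3/1.
  1 + 1/3 = 4/3
  9 + 3/4 = 39/4
  3 + 4/39 = 121/39

121/39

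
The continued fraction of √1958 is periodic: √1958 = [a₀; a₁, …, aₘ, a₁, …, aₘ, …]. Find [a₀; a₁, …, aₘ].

[44; 4, 88]

a₀ = ⌊√1958⌋ = 44.
With m₀=0, d₀=1 and mₖ₊₁ = dₖaₖ − mₖ, dₖ₊₁ = (n − mₖ₊₁²)/dₖ, aₖ₊₁ = ⌊(a₀+mₖ₊₁)/dₖ₊₁⌋:
  k=1: m=44, d=22, a=4
  k=2: m=44, d=1, a=88
d=1 and a=2a₀=88 at k=2, so the next step gives (m, d) = (44, 22) again — its k=1 value — and the period has length 2.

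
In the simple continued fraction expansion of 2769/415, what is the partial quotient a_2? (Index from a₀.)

2

2769 = 6·415 + 279   →  a_0 = 6
415 = 1·279 + 136   →  a_1 = 1
279 = 2·136 + 7   →  a_2 = 2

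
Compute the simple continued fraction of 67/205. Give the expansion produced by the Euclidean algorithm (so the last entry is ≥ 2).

[0; 3, 16, 1, 3]

67 = 0·205 + 67
205 = 3·67 + 4
67 = 16·4 + 3
4 = 1·3 + 1
3 = 3·1 + 0  (stop)
So 67/205 = [0; 3, 16, 1, 3].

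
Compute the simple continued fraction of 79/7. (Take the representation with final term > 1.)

79 = 11·7 + 2
7 = 3·2 + 1
2 = 2·1 + 0  (stop)
So 79/7 = [11; 3, 2].

[11; 3, 2]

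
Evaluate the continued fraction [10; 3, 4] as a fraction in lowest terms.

Using pₖ = aₖpₖ₋₁ + pₖ₋₂ and qₖ = aₖqₖ₋₁ + qₖ₋₂:
  k=0: a=10, p=10, q=1
  k=1: a=3, p=31, q=3
  k=2: a=4, p=134, q=13

134/13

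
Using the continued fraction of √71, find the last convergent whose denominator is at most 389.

√71 = [8; 2, 2, 1, 7, 1, 2, 2, 16, …] (period length 8).
Convergents:
  p_0/q_0 = 8/1
  p_1/q_1 = 17/2
  p_2/q_2 = 42/5
  p_3/q_3 = 59/7
  p_4/q_4 = 455/54
  p_5/q_5 = 514/61
  p_6/q_6 = 1483/176
  p_7/q_7 = 3480/413
q_6 = 176 ≤ 389 < 413 = q_7, so the answer is 1483/176.

1483/176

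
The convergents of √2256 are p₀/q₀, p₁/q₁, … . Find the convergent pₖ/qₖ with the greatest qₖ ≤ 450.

√2256 = [47; 2, 94, …] (period length 2).
Convergents:
  p_0/q_0 = 47/1
  p_1/q_1 = 95/2
  p_2/q_2 = 8977/189
  p_3/q_3 = 18049/380
  p_4/q_4 = 1705583/35909
q_3 = 380 ≤ 450 < 35909 = q_4, so the answer is 18049/380.

18049/380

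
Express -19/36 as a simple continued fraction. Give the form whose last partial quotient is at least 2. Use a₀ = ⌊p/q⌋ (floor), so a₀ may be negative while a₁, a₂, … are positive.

[-1; 2, 8, 2]

-19 = -1·36 + 17
36 = 2·17 + 2
17 = 8·2 + 1
2 = 2·1 + 0  (stop)
So -19/36 = [-1; 2, 8, 2].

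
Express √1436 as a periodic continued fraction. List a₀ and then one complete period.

a₀ = ⌊√1436⌋ = 37.
With m₀=0, d₀=1 and mₖ₊₁ = dₖaₖ − mₖ, dₖ₊₁ = (n − mₖ₊₁²)/dₖ, aₖ₊₁ = ⌊(a₀+mₖ₊₁)/dₖ₊₁⌋:
  k=1: m=37, d=67, a=1
  k=2: m=30, d=8, a=8
  k=3: m=34, d=35, a=2
  k=4: m=36, d=4, a=18
  k=5: m=36, d=35, a=2
  k=6: m=34, d=8, a=8
  k=7: m=30, d=67, a=1
  k=8: m=37, d=1, a=74
d=1 and a=2a₀=74 at k=8, so the next step gives (m, d) = (37, 67) again — its k=1 value — and the period has length 8.

[37; 1, 8, 2, 18, 2, 8, 1, 74]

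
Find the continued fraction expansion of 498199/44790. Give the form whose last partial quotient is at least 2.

[11; 8, 7, 1, 2, 18, 13]

498199 = 11·44790 + 5509
44790 = 8·5509 + 718
5509 = 7·718 + 483
718 = 1·483 + 235
483 = 2·235 + 13
235 = 18·13 + 1
13 = 13·1 + 0  (stop)
So 498199/44790 = [11; 8, 7, 1, 2, 18, 13].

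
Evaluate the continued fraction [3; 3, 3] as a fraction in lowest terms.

Fold from the inside: start with 3/1.
  3 + 1/3 = 10/3
  3 + 3/10 = 33/10

33/10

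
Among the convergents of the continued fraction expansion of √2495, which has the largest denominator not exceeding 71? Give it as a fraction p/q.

√2495 = [49; 1, 18, 1, 98, …] (period length 4).
Convergents:
  p_0/q_0 = 49/1
  p_1/q_1 = 50/1
  p_2/q_2 = 949/19
  p_3/q_3 = 999/20
  p_4/q_4 = 98851/1979
q_3 = 20 ≤ 71 < 1979 = q_4, so the answer is 999/20.

999/20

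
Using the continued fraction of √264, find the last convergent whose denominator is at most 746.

8449/520

√264 = [16; 4, 32, …] (period length 2).
Convergents:
  p_0/q_0 = 16/1
  p_1/q_1 = 65/4
  p_2/q_2 = 2096/129
  p_3/q_3 = 8449/520
  p_4/q_4 = 272464/16769
q_3 = 520 ≤ 746 < 16769 = q_4, so the answer is 8449/520.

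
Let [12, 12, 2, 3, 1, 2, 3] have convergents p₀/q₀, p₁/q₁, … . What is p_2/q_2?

Using pₖ = aₖpₖ₋₁ + pₖ₋₂, qₖ = aₖqₖ₋₁ + qₖ₋₂ (with p₋₁=1, p₋₂=0, q₋₁=0, q₋₂=1):
  k=0: a=12, p=12, q=1
  k=1: a=12, p=145, q=12
  k=2: a=2, p=302, q=25

302/25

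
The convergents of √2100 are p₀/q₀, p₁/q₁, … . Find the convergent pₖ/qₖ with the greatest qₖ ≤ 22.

√2100 = [45; 1, 4, 1, 2, 1, 4, 1, 90, …] (period length 8).
Convergents:
  p_0/q_0 = 45/1
  p_1/q_1 = 46/1
  p_2/q_2 = 229/5
  p_3/q_3 = 275/6
  p_4/q_4 = 779/17
  p_5/q_5 = 1054/23
q_4 = 17 ≤ 22 < 23 = q_5, so the answer is 779/17.

779/17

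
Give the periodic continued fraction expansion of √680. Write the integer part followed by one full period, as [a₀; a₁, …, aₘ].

[26; 13, 52]

a₀ = ⌊√680⌋ = 26.
With m₀=0, d₀=1 and mₖ₊₁ = dₖaₖ − mₖ, dₖ₊₁ = (n − mₖ₊₁²)/dₖ, aₖ₊₁ = ⌊(a₀+mₖ₊₁)/dₖ₊₁⌋:
  k=1: m=26, d=4, a=13
  k=2: m=26, d=1, a=52
d=1 and a=2a₀=52 at k=2, so the next step gives (m, d) = (26, 4) again — its k=1 value — and the period has length 2.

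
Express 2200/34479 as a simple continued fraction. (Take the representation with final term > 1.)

[0; 15, 1, 2, 19, 2, 18]

2200 = 0·34479 + 2200
34479 = 15·2200 + 1479
2200 = 1·1479 + 721
1479 = 2·721 + 37
721 = 19·37 + 18
37 = 2·18 + 1
18 = 18·1 + 0  (stop)
So 2200/34479 = [0; 15, 1, 2, 19, 2, 18].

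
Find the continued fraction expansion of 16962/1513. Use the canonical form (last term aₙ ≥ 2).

[11; 4, 1, 2, 1, 8, 9]

16962 = 11*1513 + 319
1513 = 4*319 + 237
319 = 1*237 + 82
237 = 2*82 + 73
82 = 1*73 + 9
73 = 8*9 + 1
9 = 9*1 + 0  (stop)
So 16962/1513 = [11; 4, 1, 2, 1, 8, 9].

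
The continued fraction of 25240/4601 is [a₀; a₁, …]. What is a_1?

2

25240 = 5·4601 + 2235   →  a_0 = 5
4601 = 2·2235 + 131   →  a_1 = 2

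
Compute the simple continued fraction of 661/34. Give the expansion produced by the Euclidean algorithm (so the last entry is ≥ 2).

[19; 2, 3, 1, 3]

661 = 19*34 + 15
34 = 2*15 + 4
15 = 3*4 + 3
4 = 1*3 + 1
3 = 3*1 + 0  (stop)
So 661/34 = [19; 2, 3, 1, 3].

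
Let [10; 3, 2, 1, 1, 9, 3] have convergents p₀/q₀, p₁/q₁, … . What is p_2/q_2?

Using pₖ = aₖpₖ₋₁ + pₖ₋₂, qₖ = aₖqₖ₋₁ + qₖ₋₂ (with p₋₁=1, p₋₂=0, q₋₁=0, q₋₂=1):
  k=0: a=10, p=10, q=1
  k=1: a=3, p=31, q=3
  k=2: a=2, p=72, q=7

72/7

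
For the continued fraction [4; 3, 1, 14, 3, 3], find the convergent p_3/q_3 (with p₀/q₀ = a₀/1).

Using pₖ = aₖpₖ₋₁ + pₖ₋₂, qₖ = aₖqₖ₋₁ + qₖ₋₂ (with p₋₁=1, p₋₂=0, q₋₁=0, q₋₂=1):
  k=0: a=4, p=4, q=1
  k=1: a=3, p=13, q=3
  k=2: a=1, p=17, q=4
  k=3: a=14, p=251, q=59

251/59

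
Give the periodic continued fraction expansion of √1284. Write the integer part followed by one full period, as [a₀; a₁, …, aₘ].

a₀ = ⌊√1284⌋ = 35.
With m₀=0, d₀=1 and mₖ₊₁ = dₖaₖ − mₖ, dₖ₊₁ = (n − mₖ₊₁²)/dₖ, aₖ₊₁ = ⌊(a₀+mₖ₊₁)/dₖ₊₁⌋:
  k=1: m=35, d=59, a=1
  k=2: m=24, d=12, a=4
  k=3: m=24, d=59, a=1
  k=4: m=35, d=1, a=70
d=1 and a=2a₀=70 at k=4, so the next step gives (m, d) = (35, 59) again — its k=1 value — and the period has length 4.

[35; 1, 4, 1, 70]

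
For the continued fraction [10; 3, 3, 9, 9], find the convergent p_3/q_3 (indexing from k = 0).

Using pₖ = aₖpₖ₋₁ + pₖ₋₂, qₖ = aₖqₖ₋₁ + qₖ₋₂ (with p₋₁=1, p₋₂=0, q₋₁=0, q₋₂=1):
  k=0: a=10, p=10, q=1
  k=1: a=3, p=31, q=3
  k=2: a=3, p=103, q=10
  k=3: a=9, p=958, q=93

958/93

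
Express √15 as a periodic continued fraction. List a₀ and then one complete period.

[3; 1, 6]

a₀ = ⌊√15⌋ = 3.
With m₀=0, d₀=1 and mₖ₊₁ = dₖaₖ − mₖ, dₖ₊₁ = (n − mₖ₊₁²)/dₖ, aₖ₊₁ = ⌊(a₀+mₖ₊₁)/dₖ₊₁⌋:
  k=1: m=3, d=6, a=1
  k=2: m=3, d=1, a=6
d=1 and a=2a₀=6 at k=2, so the next step gives (m, d) = (3, 6) again — its k=1 value — and the period has length 2.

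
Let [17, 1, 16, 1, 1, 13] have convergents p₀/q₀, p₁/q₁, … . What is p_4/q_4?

Using pₖ = aₖpₖ₋₁ + pₖ₋₂, qₖ = aₖqₖ₋₁ + qₖ₋₂ (with p₋₁=1, p₋₂=0, q₋₁=0, q₋₂=1):
  k=0: a=17, p=17, q=1
  k=1: a=1, p=18, q=1
  k=2: a=16, p=305, q=17
  k=3: a=1, p=323, q=18
  k=4: a=1, p=628, q=35

628/35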